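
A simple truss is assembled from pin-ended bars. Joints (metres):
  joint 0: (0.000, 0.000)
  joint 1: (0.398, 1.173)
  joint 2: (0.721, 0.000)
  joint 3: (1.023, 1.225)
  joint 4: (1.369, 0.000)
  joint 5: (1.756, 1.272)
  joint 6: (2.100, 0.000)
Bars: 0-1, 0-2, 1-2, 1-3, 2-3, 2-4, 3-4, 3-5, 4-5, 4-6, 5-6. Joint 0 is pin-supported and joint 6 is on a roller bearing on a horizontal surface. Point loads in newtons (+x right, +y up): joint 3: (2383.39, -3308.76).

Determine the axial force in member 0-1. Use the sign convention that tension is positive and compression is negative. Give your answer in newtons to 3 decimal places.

N=7 nodes, M=11 members, R=3 reactions → 2N=14, M+R=14
member 0 (0-1): L=1.2387, (cx,cy)=(0.3213,0.9470)
member 1 (0-2): L=0.7210, (cx,cy)=(1.0000,0.0000)
member 2 (1-2): L=1.2167, (cx,cy)=(0.2655,-0.9641)
member 3 (1-3): L=0.6272, (cx,cy)=(0.9966,0.0829)
member 4 (2-3): L=1.2617, (cx,cy)=(0.2394,0.9709)
member 5 (2-4): L=0.6480, (cx,cy)=(1.0000,0.0000)
member 6 (3-4): L=1.2729, (cx,cy)=(0.2718,-0.9623)
member 7 (3-5): L=0.7345, (cx,cy)=(0.9980,0.0640)
member 8 (4-5): L=1.3296, (cx,cy)=(0.2911,0.9567)
member 9 (4-6): L=0.7310, (cx,cy)=(1.0000,0.0000)
member 10 (5-6): L=1.3177, (cx,cy)=(0.2611,-0.9653)
solve A·x = −loads:
  F[0-1] = -323.7790 N (compression)
  F[0-2] = +2487.4232 N (tension)
  F[1-2] = +302.1229 N (tension)
  F[1-3] = -184.8777 N (compression)
  F[2-3] = -300.0026 N (compression)
  F[2-4] = +2639.4409 N (tension)
  F[3-4] = -3236.8450 N (compression)
  F[3-5] = -1763.2325 N (compression)
  F[4-5] = +3255.9555 N (tension)
  F[4-6] = +811.9021 N (tension)
  F[5-6] = -3109.9980 N (compression)
  Rx@0 = -2383.3900 N
  Ry@0 = +306.6104 N
  Ry@6 = +3002.1496 N

-323.779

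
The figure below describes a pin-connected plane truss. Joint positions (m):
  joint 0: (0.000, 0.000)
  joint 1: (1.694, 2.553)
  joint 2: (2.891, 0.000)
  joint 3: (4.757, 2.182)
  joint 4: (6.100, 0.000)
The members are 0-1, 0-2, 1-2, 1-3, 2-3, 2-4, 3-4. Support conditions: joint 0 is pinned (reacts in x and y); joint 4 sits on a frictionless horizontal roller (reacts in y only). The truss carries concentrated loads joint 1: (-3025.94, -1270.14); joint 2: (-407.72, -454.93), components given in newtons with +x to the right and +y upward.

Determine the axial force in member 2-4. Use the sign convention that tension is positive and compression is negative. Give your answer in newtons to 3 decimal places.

-429.673

N=5 nodes, M=7 members, R=3 reactions → 2N=10, M+R=10
member 0 (0-1): L=3.0639, (cx,cy)=(0.5529,0.8333)
member 1 (0-2): L=2.8910, (cx,cy)=(1.0000,0.0000)
member 2 (1-2): L=2.8197, (cx,cy)=(0.4245,-0.9054)
member 3 (1-3): L=3.0854, (cx,cy)=(0.9927,-0.1202)
member 4 (2-3): L=2.8711, (cx,cy)=(0.6499,0.7600)
member 5 (2-4): L=3.2090, (cx,cy)=(1.0000,0.0000)
member 6 (3-4): L=2.5622, (cx,cy)=(0.5242,-0.8516)
solve A·x = −loads:
  F[0-1] = -2908.0818 N (compression)
  F[0-2] = -1825.8070 N (compression)
  F[1-2] = +1149.0209 N (tension)
  F[1-3] = +937.1090 N (tension)
  F[2-3] = -770.2922 N (compression)
  F[2-4] = -429.6733 N (compression)
  F[3-4] = +819.7327 N (tension)
  Rx@0 = +3433.6600 N
  Ry@0 = +2423.1692 N
  Ry@4 = -698.0992 N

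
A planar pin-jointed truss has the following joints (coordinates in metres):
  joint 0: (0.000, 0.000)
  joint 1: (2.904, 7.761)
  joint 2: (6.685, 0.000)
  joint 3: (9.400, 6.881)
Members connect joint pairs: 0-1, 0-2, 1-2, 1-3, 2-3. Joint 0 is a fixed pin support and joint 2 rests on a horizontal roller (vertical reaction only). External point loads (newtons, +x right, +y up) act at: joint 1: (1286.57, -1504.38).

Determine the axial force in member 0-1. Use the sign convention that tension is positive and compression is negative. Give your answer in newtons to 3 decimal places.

N=4 nodes, M=5 members, R=3 reactions → 2N=8, M+R=8
member 0 (0-1): L=8.2865, (cx,cy)=(0.3504,0.9366)
member 1 (0-2): L=6.6850, (cx,cy)=(1.0000,0.0000)
member 2 (1-2): L=8.6330, (cx,cy)=(0.4380,-0.8990)
member 3 (1-3): L=6.5553, (cx,cy)=(0.9909,-0.1342)
member 4 (2-3): L=7.3973, (cx,cy)=(0.3670,0.9302)
solve A·x = −loads:
  F[0-1] = +686.3081 N (tension)
  F[0-2] = +1046.0541 N (tension)
  F[1-2] = -2388.4181 N (compression)
  F[1-3] = +0.0000 N (tension)
  F[2-3] = -0.0000 N (compression)
  Rx@0 = -1286.5700 N
  Ry@0 = -642.7837 N
  Ry@2 = +2147.1637 N

686.308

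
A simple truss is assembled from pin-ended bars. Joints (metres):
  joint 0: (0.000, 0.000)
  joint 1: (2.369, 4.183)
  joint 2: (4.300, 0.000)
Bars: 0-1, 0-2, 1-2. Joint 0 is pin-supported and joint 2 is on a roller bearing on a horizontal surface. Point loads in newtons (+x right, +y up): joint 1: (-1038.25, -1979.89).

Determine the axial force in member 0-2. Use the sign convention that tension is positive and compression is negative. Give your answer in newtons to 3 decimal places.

N=3 nodes, M=3 members, R=3 reactions → 2N=6, M+R=6
member 0 (0-1): L=4.8072, (cx,cy)=(0.4928,0.8701)
member 1 (0-2): L=4.3000, (cx,cy)=(1.0000,0.0000)
member 2 (1-2): L=4.6072, (cx,cy)=(0.4191,-0.9079)
solve A·x = −loads:
  F[0-1] = -2182.5220 N (compression)
  F[0-2] = +37.2911 N (tension)
  F[1-2] = -88.9733 N (compression)
  Rx@0 = +1038.2500 N
  Ry@0 = +1899.1087 N
  Ry@2 = +80.7813 N

37.291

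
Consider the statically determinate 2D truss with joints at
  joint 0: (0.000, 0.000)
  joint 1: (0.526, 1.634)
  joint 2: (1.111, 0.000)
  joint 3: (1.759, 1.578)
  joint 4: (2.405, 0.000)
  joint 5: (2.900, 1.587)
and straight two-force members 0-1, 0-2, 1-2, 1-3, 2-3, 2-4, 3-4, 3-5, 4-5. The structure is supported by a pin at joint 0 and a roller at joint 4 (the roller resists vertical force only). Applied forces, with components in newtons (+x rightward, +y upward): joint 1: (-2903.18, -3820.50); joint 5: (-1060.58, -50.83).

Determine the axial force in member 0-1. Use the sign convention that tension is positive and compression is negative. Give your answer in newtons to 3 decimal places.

-5932.140

N=6 nodes, M=9 members, R=3 reactions → 2N=12, M+R=12
member 0 (0-1): L=1.7166, (cx,cy)=(0.3064,0.9519)
member 1 (0-2): L=1.1110, (cx,cy)=(1.0000,0.0000)
member 2 (1-2): L=1.7356, (cx,cy)=(0.3371,-0.9415)
member 3 (1-3): L=1.2343, (cx,cy)=(0.9990,-0.0454)
member 4 (2-3): L=1.7059, (cx,cy)=(0.3799,0.9250)
member 5 (2-4): L=1.2940, (cx,cy)=(1.0000,0.0000)
member 6 (3-4): L=1.7051, (cx,cy)=(0.3789,-0.9255)
member 7 (3-5): L=1.1410, (cx,cy)=(1.0000,0.0079)
member 8 (4-5): L=1.6624, (cx,cy)=(0.2978,0.9546)
solve A·x = −loads:
  F[0-1] = -5932.1405 N (compression)
  F[0-2] = -2146.0097 N (compression)
  F[1-2] = +1918.6259 N (tension)
  F[1-3] = +439.1779 N (tension)
  F[2-3] = -1952.7220 N (compression)
  F[2-4] = -757.5346 N (compression)
  F[3-4] = +1964.4581 N (tension)
  F[3-5] = -1047.3349 N (compression)
  F[4-5] = -44.5917 N (compression)
  Rx@0 = +3963.7600 N
  Ry@0 = +5646.7756 N
  Ry@4 = -1775.4456 N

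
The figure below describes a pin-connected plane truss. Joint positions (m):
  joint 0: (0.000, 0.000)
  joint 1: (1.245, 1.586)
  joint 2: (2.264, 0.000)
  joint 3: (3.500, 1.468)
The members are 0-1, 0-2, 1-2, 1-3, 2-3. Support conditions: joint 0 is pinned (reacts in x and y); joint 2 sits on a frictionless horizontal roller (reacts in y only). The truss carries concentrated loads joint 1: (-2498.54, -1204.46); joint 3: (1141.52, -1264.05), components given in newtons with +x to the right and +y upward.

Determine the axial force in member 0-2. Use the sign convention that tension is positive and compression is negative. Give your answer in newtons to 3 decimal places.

N=4 nodes, M=5 members, R=3 reactions → 2N=8, M+R=8
member 0 (0-1): L=2.0163, (cx,cy)=(0.6175,0.7866)
member 1 (0-2): L=2.2640, (cx,cy)=(1.0000,0.0000)
member 2 (1-2): L=1.8851, (cx,cy)=(0.5405,-0.8413)
member 3 (1-3): L=2.2581, (cx,cy)=(0.9986,-0.0523)
member 4 (2-3): L=1.9190, (cx,cy)=(0.6441,0.7650)
solve A·x = −loads:
  F[0-1] = -1096.0576 N (compression)
  F[0-2] = -680.2362 N (compression)
  F[1-2] = -538.2788 N (compression)
  F[1-3] = +2115.6096 N (tension)
  F[2-3] = -1507.9055 N (compression)
  Rx@0 = +1357.0200 N
  Ry@0 = +862.1520 N
  Ry@2 = +1606.3580 N

-680.236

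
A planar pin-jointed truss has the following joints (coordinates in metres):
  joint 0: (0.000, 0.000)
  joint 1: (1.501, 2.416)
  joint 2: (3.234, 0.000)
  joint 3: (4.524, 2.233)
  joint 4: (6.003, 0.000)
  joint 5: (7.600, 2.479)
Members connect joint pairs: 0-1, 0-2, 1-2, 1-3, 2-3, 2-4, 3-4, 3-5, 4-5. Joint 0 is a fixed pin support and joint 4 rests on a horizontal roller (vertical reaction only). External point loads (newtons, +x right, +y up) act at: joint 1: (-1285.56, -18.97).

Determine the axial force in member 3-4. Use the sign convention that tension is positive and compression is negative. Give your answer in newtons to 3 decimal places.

614.901

N=6 nodes, M=9 members, R=3 reactions → 2N=12, M+R=12
member 0 (0-1): L=2.8443, (cx,cy)=(0.5277,0.8494)
member 1 (0-2): L=3.2340, (cx,cy)=(1.0000,0.0000)
member 2 (1-2): L=2.9733, (cx,cy)=(0.5829,-0.8126)
member 3 (1-3): L=3.0285, (cx,cy)=(0.9982,-0.0604)
member 4 (2-3): L=2.5788, (cx,cy)=(0.5002,0.8659)
member 5 (2-4): L=2.7690, (cx,cy)=(1.0000,0.0000)
member 6 (3-4): L=2.6784, (cx,cy)=(0.5522,-0.8337)
member 7 (3-5): L=3.0858, (cx,cy)=(0.9968,0.0797)
member 8 (4-5): L=2.9489, (cx,cy)=(0.5416,0.8407)
solve A·x = −loads:
  F[0-1] = -625.8645 N (compression)
  F[0-2] = -955.2778 N (compression)
  F[1-2] = +585.1384 N (tension)
  F[1-3] = +615.3487 N (tension)
  F[2-3] = -549.1054 N (compression)
  F[2-4] = -339.5475 N (compression)
  F[3-4] = +614.9006 N (tension)
  F[3-5] = -0.0000 N (compression)
  F[4-5] = +0.0000 N (tension)
  Rx@0 = +1285.5600 N
  Ry@0 = +531.6202 N
  Ry@4 = -512.6502 N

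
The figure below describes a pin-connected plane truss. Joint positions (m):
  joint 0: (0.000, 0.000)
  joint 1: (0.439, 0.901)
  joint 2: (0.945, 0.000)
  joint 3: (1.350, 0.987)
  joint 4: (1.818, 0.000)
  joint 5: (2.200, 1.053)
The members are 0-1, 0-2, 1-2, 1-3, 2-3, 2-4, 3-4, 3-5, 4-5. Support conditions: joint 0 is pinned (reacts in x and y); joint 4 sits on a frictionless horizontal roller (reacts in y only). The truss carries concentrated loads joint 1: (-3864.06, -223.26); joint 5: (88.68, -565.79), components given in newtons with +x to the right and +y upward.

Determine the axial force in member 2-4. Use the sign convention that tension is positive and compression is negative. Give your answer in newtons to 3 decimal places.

-1026.657

N=6 nodes, M=9 members, R=3 reactions → 2N=12, M+R=12
member 0 (0-1): L=1.0023, (cx,cy)=(0.4380,0.8990)
member 1 (0-2): L=0.9450, (cx,cy)=(1.0000,0.0000)
member 2 (1-2): L=1.0334, (cx,cy)=(0.4897,-0.8719)
member 3 (1-3): L=0.9151, (cx,cy)=(0.9956,0.0940)
member 4 (2-3): L=1.0669, (cx,cy)=(0.3796,0.9251)
member 5 (2-4): L=0.8730, (cx,cy)=(1.0000,0.0000)
member 6 (3-4): L=1.0923, (cx,cy)=(0.4284,-0.9036)
member 7 (3-5): L=0.8526, (cx,cy)=(0.9970,0.0774)
member 8 (4-5): L=1.1201, (cx,cy)=(0.3410,0.9401)
solve A·x = −loads:
  F[0-1] = -2129.2446 N (compression)
  F[0-2] = -2842.7479 N (compression)
  F[1-2] = +2143.0348 N (tension)
  F[1-3] = +1890.4289 N (tension)
  F[2-3] = -2019.7263 N (compression)
  F[2-4] = -1026.6567 N (compression)
  F[3-4] = +1897.3084 N (tension)
  F[3-5] = +303.3633 N (tension)
  F[4-5] = -626.8520 N (compression)
  Rx@0 = +3775.3800 N
  Ry@0 = +1914.1264 N
  Ry@4 = -1125.0764 N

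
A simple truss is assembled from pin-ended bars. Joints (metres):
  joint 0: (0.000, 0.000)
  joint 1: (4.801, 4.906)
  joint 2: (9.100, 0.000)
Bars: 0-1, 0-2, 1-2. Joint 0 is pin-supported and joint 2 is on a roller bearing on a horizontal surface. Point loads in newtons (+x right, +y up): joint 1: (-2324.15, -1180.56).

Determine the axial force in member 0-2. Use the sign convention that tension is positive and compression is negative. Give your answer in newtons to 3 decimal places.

-552.188

N=3 nodes, M=3 members, R=3 reactions → 2N=6, M+R=6
member 0 (0-1): L=6.8643, (cx,cy)=(0.6994,0.7147)
member 1 (0-2): L=9.1000, (cx,cy)=(1.0000,0.0000)
member 2 (1-2): L=6.5231, (cx,cy)=(0.6590,-0.7521)
solve A·x = −loads:
  F[0-1] = -2533.4831 N (compression)
  F[0-2] = -552.1885 N (compression)
  F[1-2] = +837.8589 N (tension)
  Rx@0 = +2324.1500 N
  Ry@0 = +1810.7151 N
  Ry@2 = -630.1551 N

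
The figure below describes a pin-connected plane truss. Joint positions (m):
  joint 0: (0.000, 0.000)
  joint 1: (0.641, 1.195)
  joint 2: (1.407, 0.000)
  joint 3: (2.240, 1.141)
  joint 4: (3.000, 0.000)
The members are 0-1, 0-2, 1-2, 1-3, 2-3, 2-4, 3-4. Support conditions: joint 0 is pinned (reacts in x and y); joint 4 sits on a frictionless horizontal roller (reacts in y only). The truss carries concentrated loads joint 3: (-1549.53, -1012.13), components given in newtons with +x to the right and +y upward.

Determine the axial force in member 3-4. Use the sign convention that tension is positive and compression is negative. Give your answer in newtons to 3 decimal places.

N=5 nodes, M=7 members, R=3 reactions → 2N=10, M+R=10
member 0 (0-1): L=1.3561, (cx,cy)=(0.4727,0.8812)
member 1 (0-2): L=1.4070, (cx,cy)=(1.0000,0.0000)
member 2 (1-2): L=1.4194, (cx,cy)=(0.5397,-0.8419)
member 3 (1-3): L=1.5999, (cx,cy)=(0.9994,-0.0338)
member 4 (2-3): L=1.4127, (cx,cy)=(0.5896,0.8077)
member 5 (2-4): L=1.5930, (cx,cy)=(1.0000,0.0000)
member 6 (3-4): L=1.3709, (cx,cy)=(0.5544,-0.8323)
solve A·x = −loads:
  F[0-1] = -959.7340 N (compression)
  F[0-2] = -1095.8714 N (compression)
  F[1-2] = +1045.4095 N (tension)
  F[1-3] = -1018.3975 N (compression)
  F[2-3] = -1089.7077 N (compression)
  F[2-4] = +110.8267 N (tension)
  F[3-4] = -199.9170 N (compression)
  Rx@0 = +1549.5300 N
  Ry@0 = +845.7442 N
  Ry@4 = +166.3858 N

-199.917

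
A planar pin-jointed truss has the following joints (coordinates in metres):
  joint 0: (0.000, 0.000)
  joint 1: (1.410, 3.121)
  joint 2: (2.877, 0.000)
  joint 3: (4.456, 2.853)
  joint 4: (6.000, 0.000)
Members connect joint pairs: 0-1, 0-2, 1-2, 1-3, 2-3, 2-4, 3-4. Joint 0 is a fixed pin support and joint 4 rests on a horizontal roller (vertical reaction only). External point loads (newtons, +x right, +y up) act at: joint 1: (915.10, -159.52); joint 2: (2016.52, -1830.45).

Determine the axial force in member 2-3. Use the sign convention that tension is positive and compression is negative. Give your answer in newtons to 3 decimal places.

1444.020

N=5 nodes, M=7 members, R=3 reactions → 2N=10, M+R=10
member 0 (0-1): L=3.4247, (cx,cy)=(0.4117,0.9113)
member 1 (0-2): L=2.8770, (cx,cy)=(1.0000,0.0000)
member 2 (1-2): L=3.4486, (cx,cy)=(0.4254,-0.9050)
member 3 (1-3): L=3.0578, (cx,cy)=(0.9962,-0.0876)
member 4 (2-3): L=3.2608, (cx,cy)=(0.4842,0.8749)
member 5 (2-4): L=3.1230, (cx,cy)=(1.0000,0.0000)
member 6 (3-4): L=3.2440, (cx,cy)=(0.4760,-0.8795)
solve A·x = −loads:
  F[0-1] = -657.0485 N (compression)
  F[0-2] = +3202.1347 N (tension)
  F[1-2] = +626.5382 N (tension)
  F[1-3] = -1457.7489 N (compression)
  F[2-3] = +1444.0202 N (tension)
  F[2-4] = +752.8921 N (tension)
  F[3-4] = -1581.8543 N (compression)
  Rx@0 = -2931.6200 N
  Ry@0 = +598.7775 N
  Ry@4 = +1391.1925 N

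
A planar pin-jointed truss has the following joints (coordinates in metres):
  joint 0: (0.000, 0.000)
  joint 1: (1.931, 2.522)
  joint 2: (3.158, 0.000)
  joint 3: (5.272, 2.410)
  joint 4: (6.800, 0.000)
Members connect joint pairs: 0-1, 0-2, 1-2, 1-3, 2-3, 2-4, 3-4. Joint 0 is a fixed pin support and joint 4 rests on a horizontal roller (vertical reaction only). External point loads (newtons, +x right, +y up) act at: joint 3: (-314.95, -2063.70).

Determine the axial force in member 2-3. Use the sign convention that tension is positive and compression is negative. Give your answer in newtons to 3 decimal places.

-797.988

N=5 nodes, M=7 members, R=3 reactions → 2N=10, M+R=10
member 0 (0-1): L=3.1764, (cx,cy)=(0.6079,0.7940)
member 1 (0-2): L=3.1580, (cx,cy)=(1.0000,0.0000)
member 2 (1-2): L=2.8046, (cx,cy)=(0.4375,-0.8992)
member 3 (1-3): L=3.3429, (cx,cy)=(0.9994,-0.0335)
member 4 (2-3): L=3.2058, (cx,cy)=(0.6594,0.7518)
member 5 (2-4): L=3.6420, (cx,cy)=(1.0000,0.0000)
member 6 (3-4): L=2.8536, (cx,cy)=(0.5355,-0.8446)
solve A·x = −loads:
  F[0-1] = -724.6270 N (compression)
  F[0-2] = +125.5718 N (tension)
  F[1-2] = +667.1300 N (tension)
  F[1-3] = -732.7953 N (compression)
  F[2-3] = -797.9881 N (compression)
  F[2-4] = +943.6525 N (tension)
  F[3-4] = -1762.2920 N (compression)
  Rx@0 = +314.9500 N
  Ry@0 = +575.3475 N
  Ry@4 = +1488.3525 N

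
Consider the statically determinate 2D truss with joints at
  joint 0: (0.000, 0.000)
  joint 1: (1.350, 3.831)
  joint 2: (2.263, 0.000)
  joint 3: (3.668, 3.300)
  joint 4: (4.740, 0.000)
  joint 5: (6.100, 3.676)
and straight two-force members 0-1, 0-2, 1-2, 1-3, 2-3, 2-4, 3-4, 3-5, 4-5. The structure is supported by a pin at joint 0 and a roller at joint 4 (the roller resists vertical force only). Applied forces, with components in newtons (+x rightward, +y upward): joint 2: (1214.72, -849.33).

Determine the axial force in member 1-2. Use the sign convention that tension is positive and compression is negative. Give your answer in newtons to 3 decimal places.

N=6 nodes, M=9 members, R=3 reactions → 2N=12, M+R=12
member 0 (0-1): L=4.0619, (cx,cy)=(0.3324,0.9432)
member 1 (0-2): L=2.2630, (cx,cy)=(1.0000,0.0000)
member 2 (1-2): L=3.9383, (cx,cy)=(0.2318,-0.9728)
member 3 (1-3): L=2.3780, (cx,cy)=(0.9748,-0.2233)
member 4 (2-3): L=3.5866, (cx,cy)=(0.3917,0.9201)
member 5 (2-4): L=2.4770, (cx,cy)=(1.0000,0.0000)
member 6 (3-4): L=3.4698, (cx,cy)=(0.3090,-0.9511)
member 7 (3-5): L=2.4609, (cx,cy)=(0.9883,0.1528)
member 8 (4-5): L=3.9195, (cx,cy)=(0.3470,0.9379)
solve A·x = −loads:
  F[0-1] = -470.5888 N (compression)
  F[0-2] = +1371.1232 N (tension)
  F[1-2] = +521.5739 N (tension)
  F[1-3] = -284.5011 N (compression)
  F[2-3] = +371.6691 N (tension)
  F[2-4] = +131.7236 N (tension)
  F[3-4] = -426.3510 N (compression)
  F[3-5] = -0.0000 N (tension)
  F[4-5] = +0.0000 N (tension)
  Rx@0 = -1214.7200 N
  Ry@0 = +443.8376 N
  Ry@4 = +405.4924 N

521.574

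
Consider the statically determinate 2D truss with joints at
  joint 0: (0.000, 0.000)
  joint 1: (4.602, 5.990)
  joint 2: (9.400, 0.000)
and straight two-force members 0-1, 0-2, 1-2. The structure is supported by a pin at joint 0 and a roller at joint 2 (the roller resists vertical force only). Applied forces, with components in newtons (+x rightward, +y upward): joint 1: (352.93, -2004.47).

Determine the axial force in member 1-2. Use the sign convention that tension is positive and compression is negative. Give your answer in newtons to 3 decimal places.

-1545.491

N=3 nodes, M=3 members, R=3 reactions → 2N=6, M+R=6
member 0 (0-1): L=7.5537, (cx,cy)=(0.6092,0.7930)
member 1 (0-2): L=9.4000, (cx,cy)=(1.0000,0.0000)
member 2 (1-2): L=7.6747, (cx,cy)=(0.6252,-0.7805)
solve A·x = −loads:
  F[0-1] = -1006.6150 N (compression)
  F[0-2] = +966.1973 N (tension)
  F[1-2] = -1545.4913 N (compression)
  Rx@0 = -352.9300 N
  Ry@0 = +798.2337 N
  Ry@2 = +1206.2363 N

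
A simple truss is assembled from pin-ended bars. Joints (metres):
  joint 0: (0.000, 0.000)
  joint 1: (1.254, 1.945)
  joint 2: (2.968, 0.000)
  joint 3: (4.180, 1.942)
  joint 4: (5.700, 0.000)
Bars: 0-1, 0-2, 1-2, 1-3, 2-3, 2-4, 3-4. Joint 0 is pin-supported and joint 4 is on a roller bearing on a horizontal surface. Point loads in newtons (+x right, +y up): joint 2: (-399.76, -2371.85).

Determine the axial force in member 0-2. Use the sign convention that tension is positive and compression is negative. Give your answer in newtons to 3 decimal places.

N=5 nodes, M=7 members, R=3 reactions → 2N=10, M+R=10
member 0 (0-1): L=2.3142, (cx,cy)=(0.5419,0.8405)
member 1 (0-2): L=2.9680, (cx,cy)=(1.0000,0.0000)
member 2 (1-2): L=2.5925, (cx,cy)=(0.6611,-0.7503)
member 3 (1-3): L=2.9260, (cx,cy)=(1.0000,-0.0010)
member 4 (2-3): L=2.2892, (cx,cy)=(0.5294,0.8483)
member 5 (2-4): L=2.7320, (cx,cy)=(1.0000,0.0000)
member 6 (3-4): L=2.4661, (cx,cy)=(0.6164,-0.7875)
solve A·x = −loads:
  F[0-1] = -1352.6179 N (compression)
  F[0-2] = +333.1843 N (tension)
  F[1-2] = +1517.6240 N (tension)
  F[1-3] = -1736.3215 N (compression)
  F[2-3] = +1453.7140 N (tension)
  F[2-4] = +966.6530 N (tension)
  F[3-4] = -1568.3458 N (compression)
  Rx@0 = +399.7600 N
  Ry@0 = +1136.8235 N
  Ry@4 = +1235.0265 N

333.184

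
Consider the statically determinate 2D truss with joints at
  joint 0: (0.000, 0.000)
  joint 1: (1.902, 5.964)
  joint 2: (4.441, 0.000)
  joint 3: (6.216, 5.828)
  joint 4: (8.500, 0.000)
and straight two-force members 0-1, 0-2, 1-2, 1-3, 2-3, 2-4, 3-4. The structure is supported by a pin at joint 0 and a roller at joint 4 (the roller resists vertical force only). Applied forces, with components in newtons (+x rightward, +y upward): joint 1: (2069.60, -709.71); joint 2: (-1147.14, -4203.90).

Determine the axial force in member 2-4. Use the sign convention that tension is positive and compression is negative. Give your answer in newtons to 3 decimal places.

N=5 nodes, M=7 members, R=3 reactions → 2N=10, M+R=10
member 0 (0-1): L=6.2599, (cx,cy)=(0.3038,0.9527)
member 1 (0-2): L=4.4410, (cx,cy)=(1.0000,0.0000)
member 2 (1-2): L=6.4820, (cx,cy)=(0.3917,-0.9201)
member 3 (1-3): L=4.3161, (cx,cy)=(0.9995,-0.0315)
member 4 (2-3): L=6.0923, (cx,cy)=(0.2914,0.9566)
member 5 (2-4): L=4.0590, (cx,cy)=(1.0000,0.0000)
member 6 (3-4): L=6.2596, (cx,cy)=(0.3649,-0.9311)
solve A·x = −loads:
  F[0-1] = -1161.1536 N (compression)
  F[0-2] = +1275.2609 N (tension)
  F[1-2] = +520.9797 N (tension)
  F[1-3] = -2627.7748 N (compression)
  F[2-3] = +3893.4640 N (tension)
  F[2-4] = +1492.1053 N (tension)
  F[3-4] = -4089.2908 N (compression)
  Rx@0 = -922.4600 N
  Ry@0 = +1106.2591 N
  Ry@4 = +3807.3509 N

1492.105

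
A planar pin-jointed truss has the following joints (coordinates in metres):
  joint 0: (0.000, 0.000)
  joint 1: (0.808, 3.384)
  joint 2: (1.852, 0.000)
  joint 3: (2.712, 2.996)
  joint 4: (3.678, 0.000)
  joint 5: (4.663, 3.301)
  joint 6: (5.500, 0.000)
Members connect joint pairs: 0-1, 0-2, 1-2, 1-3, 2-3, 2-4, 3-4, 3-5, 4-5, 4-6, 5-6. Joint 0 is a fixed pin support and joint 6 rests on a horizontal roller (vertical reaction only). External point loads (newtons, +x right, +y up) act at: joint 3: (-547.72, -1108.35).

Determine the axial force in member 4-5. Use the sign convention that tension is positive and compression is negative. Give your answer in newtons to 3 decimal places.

282.411

N=7 nodes, M=11 members, R=3 reactions → 2N=14, M+R=14
member 0 (0-1): L=3.4791, (cx,cy)=(0.2322,0.9727)
member 1 (0-2): L=1.8520, (cx,cy)=(1.0000,0.0000)
member 2 (1-2): L=3.5414, (cx,cy)=(0.2948,-0.9556)
member 3 (1-3): L=1.9431, (cx,cy)=(0.9799,-0.1997)
member 4 (2-3): L=3.1170, (cx,cy)=(0.2759,0.9612)
member 5 (2-4): L=1.8260, (cx,cy)=(1.0000,0.0000)
member 6 (3-4): L=3.1479, (cx,cy)=(0.3069,-0.9518)
member 7 (3-5): L=1.9747, (cx,cy)=(0.9880,0.1545)
member 8 (4-5): L=3.4448, (cx,cy)=(0.2859,0.9582)
member 9 (4-6): L=1.8220, (cx,cy)=(1.0000,0.0000)
member 10 (5-6): L=3.4055, (cx,cy)=(0.2458,-0.9693)
solve A·x = −loads:
  F[0-1] = -884.3712 N (compression)
  F[0-2] = -342.3317 N (compression)
  F[1-2] = +1007.3267 N (tension)
  F[1-3] = -512.6727 N (compression)
  F[2-3] = -1001.4313 N (compression)
  F[2-4] = +230.9306 N (tension)
  F[3-4] = -284.3392 N (compression)
  F[3-5] = -145.4197 N (compression)
  F[4-5] = +282.4110 N (tension)
  F[4-6] = +62.9232 N (tension)
  F[5-6] = -256.0124 N (compression)
  Rx@0 = +547.7200 N
  Ry@0 = +860.1907 N
  Ry@6 = +248.1593 N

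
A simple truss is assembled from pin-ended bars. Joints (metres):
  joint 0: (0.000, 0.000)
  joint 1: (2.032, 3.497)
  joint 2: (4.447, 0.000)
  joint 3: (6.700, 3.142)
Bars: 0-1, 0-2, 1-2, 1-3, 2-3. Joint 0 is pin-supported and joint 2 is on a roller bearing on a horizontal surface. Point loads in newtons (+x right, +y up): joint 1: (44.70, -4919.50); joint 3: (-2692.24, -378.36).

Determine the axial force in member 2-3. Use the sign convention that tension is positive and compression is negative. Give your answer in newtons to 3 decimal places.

N=4 nodes, M=5 members, R=3 reactions → 2N=8, M+R=8
member 0 (0-1): L=4.0445, (cx,cy)=(0.5024,0.8646)
member 1 (0-2): L=4.4470, (cx,cy)=(1.0000,0.0000)
member 2 (1-2): L=4.2499, (cx,cy)=(0.5683,-0.8229)
member 3 (1-3): L=4.6815, (cx,cy)=(0.9971,-0.0758)
member 4 (2-3): L=3.8663, (cx,cy)=(0.5827,0.8127)
solve A·x = −loads:
  F[0-1] = -5027.5190 N (compression)
  F[0-2] = -121.6648 N (compression)
  F[1-2] = -483.6443 N (compression)
  F[1-3] = -2302.3710 N (compression)
  F[2-3] = -680.4154 N (compression)
  Rx@0 = +2647.5400 N
  Ry@0 = +4346.9417 N
  Ry@2 = +950.9183 N

-680.415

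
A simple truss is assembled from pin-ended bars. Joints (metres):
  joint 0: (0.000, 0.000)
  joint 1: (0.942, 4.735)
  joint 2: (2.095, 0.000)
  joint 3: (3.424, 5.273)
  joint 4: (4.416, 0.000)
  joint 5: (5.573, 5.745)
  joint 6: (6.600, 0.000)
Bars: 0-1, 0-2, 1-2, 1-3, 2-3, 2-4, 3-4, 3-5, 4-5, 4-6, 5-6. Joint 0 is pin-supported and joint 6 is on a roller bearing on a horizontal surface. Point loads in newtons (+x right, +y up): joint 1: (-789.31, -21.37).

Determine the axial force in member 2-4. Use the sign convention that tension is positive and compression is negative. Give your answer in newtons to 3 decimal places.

-339.235

N=7 nodes, M=11 members, R=3 reactions → 2N=14, M+R=14
member 0 (0-1): L=4.8278, (cx,cy)=(0.1951,0.9808)
member 1 (0-2): L=2.0950, (cx,cy)=(1.0000,0.0000)
member 2 (1-2): L=4.8734, (cx,cy)=(0.2366,-0.9716)
member 3 (1-3): L=2.5396, (cx,cy)=(0.9773,0.2118)
member 4 (2-3): L=5.4379, (cx,cy)=(0.2444,0.9697)
member 5 (2-4): L=2.3210, (cx,cy)=(1.0000,0.0000)
member 6 (3-4): L=5.3655, (cx,cy)=(0.1849,-0.9828)
member 7 (3-5): L=2.2002, (cx,cy)=(0.9767,0.2145)
member 8 (4-5): L=5.8603, (cx,cy)=(0.1974,0.9803)
member 9 (4-6): L=2.1840, (cx,cy)=(1.0000,0.0000)
member 10 (5-6): L=5.8361, (cx,cy)=(0.1760,-0.9844)
solve A·x = −loads:
  F[0-1] = -596.0465 N (compression)
  F[0-2] = -673.0093 N (compression)
  F[1-2] = +693.2319 N (tension)
  F[1-3] = +520.8163 N (tension)
  F[2-3] = -694.6141 N (compression)
  F[2-4] = -339.2351 N (compression)
  F[3-4] = +623.1666 N (tension)
  F[3-5] = +229.3608 N (tension)
  F[4-5] = -624.7195 N (compression)
  F[4-6] = -100.6835 N (compression)
  F[5-6] = +572.1486 N (tension)
  Rx@0 = +789.3100 N
  Ry@0 = +584.5900 N
  Ry@6 = -563.2200 N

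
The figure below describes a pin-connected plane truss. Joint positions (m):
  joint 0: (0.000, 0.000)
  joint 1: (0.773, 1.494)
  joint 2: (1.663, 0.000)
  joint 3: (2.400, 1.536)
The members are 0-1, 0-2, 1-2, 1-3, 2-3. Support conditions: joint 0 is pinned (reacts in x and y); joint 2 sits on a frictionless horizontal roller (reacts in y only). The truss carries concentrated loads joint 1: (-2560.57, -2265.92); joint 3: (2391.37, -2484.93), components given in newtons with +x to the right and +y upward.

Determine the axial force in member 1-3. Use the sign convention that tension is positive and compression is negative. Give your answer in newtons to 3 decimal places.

N=4 nodes, M=5 members, R=3 reactions → 2N=8, M+R=8
member 0 (0-1): L=1.6821, (cx,cy)=(0.4595,0.8882)
member 1 (0-2): L=1.6630, (cx,cy)=(1.0000,0.0000)
member 2 (1-2): L=1.7390, (cx,cy)=(0.5118,-0.8591)
member 3 (1-3): L=1.6275, (cx,cy)=(0.9997,0.0258)
member 4 (2-3): L=1.7037, (cx,cy)=(0.4326,0.9016)
solve A·x = −loads:
  F[0-1] = -228.5854 N (compression)
  F[0-2] = -64.1567 N (compression)
  F[1-2] = -2292.1671 N (compression)
  F[1-3] = +3629.8372 N (tension)
  F[2-3] = -2860.0682 N (compression)
  Rx@0 = +169.2000 N
  Ry@0 = +203.0202 N
  Ry@2 = +4547.8298 N

3629.837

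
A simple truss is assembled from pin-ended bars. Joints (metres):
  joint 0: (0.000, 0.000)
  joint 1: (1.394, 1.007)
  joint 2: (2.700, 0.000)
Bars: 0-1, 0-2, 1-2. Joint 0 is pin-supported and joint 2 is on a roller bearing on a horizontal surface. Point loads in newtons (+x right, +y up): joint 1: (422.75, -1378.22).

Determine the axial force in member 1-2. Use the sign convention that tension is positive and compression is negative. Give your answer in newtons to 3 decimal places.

N=3 nodes, M=3 members, R=3 reactions → 2N=6, M+R=6
member 0 (0-1): L=1.7197, (cx,cy)=(0.8106,0.5856)
member 1 (0-2): L=2.7000, (cx,cy)=(1.0000,0.0000)
member 2 (1-2): L=1.6491, (cx,cy)=(0.7919,-0.6106)
solve A·x = −loads:
  F[0-1] = -869.1963 N (compression)
  F[0-2] = +1127.3361 N (tension)
  F[1-2] = -1423.5395 N (compression)
  Rx@0 = -422.7500 N
  Ry@0 = +508.9800 N
  Ry@2 = +869.2400 N

-1423.540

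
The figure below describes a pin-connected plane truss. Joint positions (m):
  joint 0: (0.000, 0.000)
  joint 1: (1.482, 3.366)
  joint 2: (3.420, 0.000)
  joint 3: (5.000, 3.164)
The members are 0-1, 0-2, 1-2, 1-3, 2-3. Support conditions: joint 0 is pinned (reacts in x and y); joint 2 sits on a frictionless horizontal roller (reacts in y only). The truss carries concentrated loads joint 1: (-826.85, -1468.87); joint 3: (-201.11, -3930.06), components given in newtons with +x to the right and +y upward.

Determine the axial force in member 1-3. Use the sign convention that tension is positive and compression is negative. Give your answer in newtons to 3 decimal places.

1715.158

N=4 nodes, M=5 members, R=3 reactions → 2N=8, M+R=8
member 0 (0-1): L=3.6778, (cx,cy)=(0.4030,0.9152)
member 1 (0-2): L=3.4200, (cx,cy)=(1.0000,0.0000)
member 2 (1-2): L=3.8840, (cx,cy)=(0.4990,-0.8666)
member 3 (1-3): L=3.5238, (cx,cy)=(0.9984,-0.0573)
member 4 (2-3): L=3.5366, (cx,cy)=(0.4468,0.8947)
solve A·x = −loads:
  F[0-1] = -18.1034 N (compression)
  F[0-2] = -1020.6651 N (compression)
  F[1-2] = -1789.2707 N (compression)
  F[1-3] = +1715.1580 N (tension)
  F[2-3] = -4282.9321 N (compression)
  Rx@0 = +1027.9600 N
  Ry@0 = +16.5685 N
  Ry@2 = +5382.3615 N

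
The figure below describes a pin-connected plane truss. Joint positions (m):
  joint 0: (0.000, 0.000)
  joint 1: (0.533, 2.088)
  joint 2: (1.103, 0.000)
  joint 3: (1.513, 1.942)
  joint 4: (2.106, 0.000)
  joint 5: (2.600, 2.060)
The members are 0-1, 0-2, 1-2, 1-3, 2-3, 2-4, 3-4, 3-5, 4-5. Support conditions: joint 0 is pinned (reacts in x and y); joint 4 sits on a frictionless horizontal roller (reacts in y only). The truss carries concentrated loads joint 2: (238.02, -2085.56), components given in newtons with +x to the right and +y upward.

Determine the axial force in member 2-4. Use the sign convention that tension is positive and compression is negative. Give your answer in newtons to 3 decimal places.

333.538

N=6 nodes, M=9 members, R=3 reactions → 2N=12, M+R=12
member 0 (0-1): L=2.1550, (cx,cy)=(0.2473,0.9689)
member 1 (0-2): L=1.1030, (cx,cy)=(1.0000,0.0000)
member 2 (1-2): L=2.1644, (cx,cy)=(0.2634,-0.9647)
member 3 (1-3): L=0.9908, (cx,cy)=(0.9891,-0.1474)
member 4 (2-3): L=1.9848, (cx,cy)=(0.2066,0.9784)
member 5 (2-4): L=1.0030, (cx,cy)=(1.0000,0.0000)
member 6 (3-4): L=2.0305, (cx,cy)=(0.2920,-0.9564)
member 7 (3-5): L=1.0934, (cx,cy)=(0.9942,0.1079)
member 8 (4-5): L=2.1184, (cx,cy)=(0.2332,0.9724)
solve A·x = −loads:
  F[0-1] = -1025.1161 N (compression)
  F[0-2] = +491.5690 N (tension)
  F[1-2] = +1114.0757 N (tension)
  F[1-3] = -552.9794 N (compression)
  F[2-3] = +1033.0931 N (tension)
  F[2-4] = +333.5380 N (tension)
  F[3-4] = -1142.0838 N (compression)
  F[3-5] = -0.0000 N (compression)
  F[4-5] = +0.0000 N (tension)
  Rx@0 = -238.0200 N
  Ry@0 = +993.2653 N
  Ry@4 = +1092.2947 N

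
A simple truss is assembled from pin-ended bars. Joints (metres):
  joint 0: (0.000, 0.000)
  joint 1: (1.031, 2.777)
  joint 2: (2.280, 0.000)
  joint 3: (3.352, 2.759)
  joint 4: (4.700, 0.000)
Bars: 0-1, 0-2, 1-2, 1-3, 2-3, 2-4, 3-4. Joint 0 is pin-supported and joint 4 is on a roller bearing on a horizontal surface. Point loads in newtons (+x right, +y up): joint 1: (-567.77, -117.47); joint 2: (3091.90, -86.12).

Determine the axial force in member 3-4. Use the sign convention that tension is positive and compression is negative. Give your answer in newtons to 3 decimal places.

N=5 nodes, M=7 members, R=3 reactions → 2N=10, M+R=10
member 0 (0-1): L=2.9622, (cx,cy)=(0.3481,0.9375)
member 1 (0-2): L=2.2800, (cx,cy)=(1.0000,0.0000)
member 2 (1-2): L=3.0450, (cx,cy)=(0.4102,-0.9120)
member 3 (1-3): L=2.3211, (cx,cy)=(1.0000,-0.0078)
member 4 (2-3): L=2.9599, (cx,cy)=(0.3622,0.9321)
member 5 (2-4): L=2.4200, (cx,cy)=(1.0000,0.0000)
member 6 (3-4): L=3.0707, (cx,cy)=(0.4390,-0.8985)
solve A·x = −loads:
  F[0-1] = -502.9589 N (compression)
  F[0-2] = +2699.1853 N (tension)
  F[1-2] = +386.2107 N (tension)
  F[1-3] = +234.3031 N (tension)
  F[2-3] = -285.4856 N (compression)
  F[2-4] = -130.9020 N (compression)
  F[3-4] = +298.1902 N (tension)
  Rx@0 = -2524.1300 N
  Ry@0 = +471.5117 N
  Ry@4 = -267.9217 N

298.190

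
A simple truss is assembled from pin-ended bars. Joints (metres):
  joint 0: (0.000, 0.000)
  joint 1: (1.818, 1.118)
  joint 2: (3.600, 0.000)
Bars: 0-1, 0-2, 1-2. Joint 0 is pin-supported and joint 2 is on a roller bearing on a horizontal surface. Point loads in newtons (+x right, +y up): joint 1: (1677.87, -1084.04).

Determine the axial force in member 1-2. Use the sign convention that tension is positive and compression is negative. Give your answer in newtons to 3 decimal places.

-2010.556

N=3 nodes, M=3 members, R=3 reactions → 2N=6, M+R=6
member 0 (0-1): L=2.1343, (cx,cy)=(0.8518,0.5238)
member 1 (0-2): L=3.6000, (cx,cy)=(1.0000,0.0000)
member 2 (1-2): L=2.1037, (cx,cy)=(0.8471,-0.5315)
solve A·x = −loads:
  F[0-1] = -29.6428 N (compression)
  F[0-2] = +1703.1203 N (tension)
  F[1-2] = -2010.5563 N (compression)
  Rx@0 = -1677.8700 N
  Ry@0 = +15.5279 N
  Ry@2 = +1068.5120 N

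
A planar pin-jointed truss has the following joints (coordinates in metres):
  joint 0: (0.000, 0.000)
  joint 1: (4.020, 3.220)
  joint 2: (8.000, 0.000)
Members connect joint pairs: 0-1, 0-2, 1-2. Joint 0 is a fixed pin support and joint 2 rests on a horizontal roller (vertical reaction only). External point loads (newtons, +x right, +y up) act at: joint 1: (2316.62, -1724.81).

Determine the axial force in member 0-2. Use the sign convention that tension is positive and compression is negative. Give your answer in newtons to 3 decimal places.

N=3 nodes, M=3 members, R=3 reactions → 2N=6, M+R=6
member 0 (0-1): L=5.1506, (cx,cy)=(0.7805,0.6252)
member 1 (0-2): L=8.0000, (cx,cy)=(1.0000,0.0000)
member 2 (1-2): L=5.1195, (cx,cy)=(0.7774,-0.6290)
solve A·x = −loads:
  F[0-1] = +118.9225 N (tension)
  F[0-2] = +2223.8022 N (tension)
  F[1-2] = -2860.4651 N (compression)
  Rx@0 = -2316.6200 N
  Ry@0 = -74.3466 N
  Ry@2 = +1799.1566 N

2223.802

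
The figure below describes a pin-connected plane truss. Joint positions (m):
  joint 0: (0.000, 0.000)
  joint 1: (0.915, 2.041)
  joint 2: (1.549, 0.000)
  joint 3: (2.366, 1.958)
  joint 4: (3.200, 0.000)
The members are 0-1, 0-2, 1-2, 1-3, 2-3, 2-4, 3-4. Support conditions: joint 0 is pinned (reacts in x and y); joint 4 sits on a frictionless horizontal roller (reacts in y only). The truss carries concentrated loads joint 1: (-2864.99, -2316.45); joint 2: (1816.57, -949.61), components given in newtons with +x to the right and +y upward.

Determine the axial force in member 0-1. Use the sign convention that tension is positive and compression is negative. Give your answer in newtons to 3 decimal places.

N=5 nodes, M=7 members, R=3 reactions → 2N=10, M+R=10
member 0 (0-1): L=2.2367, (cx,cy)=(0.4091,0.9125)
member 1 (0-2): L=1.5490, (cx,cy)=(1.0000,0.0000)
member 2 (1-2): L=2.1372, (cx,cy)=(0.2966,-0.9550)
member 3 (1-3): L=1.4534, (cx,cy)=(0.9984,-0.0571)
member 4 (2-3): L=2.1216, (cx,cy)=(0.3851,0.9229)
member 5 (2-4): L=1.6510, (cx,cy)=(1.0000,0.0000)
member 6 (3-4): L=2.1282, (cx,cy)=(0.3919,-0.9200)
solve A·x = −loads:
  F[0-1] = -4352.1813 N (compression)
  F[0-2] = +731.9772 N (tension)
  F[1-2] = +1698.1187 N (tension)
  F[1-3] = +581.7964 N (tension)
  F[2-3] = -728.2303 N (compression)
  F[2-4] = -300.4172 N (compression)
  F[3-4] = +766.6112 N (tension)
  Rx@0 = +1048.4200 N
  Ry@0 = +3971.3559 N
  Ry@4 = -705.2959 N

-4352.181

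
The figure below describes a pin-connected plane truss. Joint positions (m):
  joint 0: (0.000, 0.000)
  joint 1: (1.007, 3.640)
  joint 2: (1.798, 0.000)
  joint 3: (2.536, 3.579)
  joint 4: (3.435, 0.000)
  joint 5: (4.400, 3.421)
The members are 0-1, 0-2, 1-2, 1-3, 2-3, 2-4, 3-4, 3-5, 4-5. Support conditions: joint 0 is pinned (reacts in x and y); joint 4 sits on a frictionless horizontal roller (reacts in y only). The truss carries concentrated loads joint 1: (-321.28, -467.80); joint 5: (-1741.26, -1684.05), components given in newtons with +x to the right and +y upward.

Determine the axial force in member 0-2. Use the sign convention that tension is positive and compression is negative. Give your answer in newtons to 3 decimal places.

N=6 nodes, M=9 members, R=3 reactions → 2N=12, M+R=12
member 0 (0-1): L=3.7767, (cx,cy)=(0.2666,0.9638)
member 1 (0-2): L=1.7980, (cx,cy)=(1.0000,0.0000)
member 2 (1-2): L=3.7250, (cx,cy)=(0.2124,-0.9772)
member 3 (1-3): L=1.5302, (cx,cy)=(0.9992,-0.0399)
member 4 (2-3): L=3.6543, (cx,cy)=(0.2020,0.9794)
member 5 (2-4): L=1.6370, (cx,cy)=(1.0000,0.0000)
member 6 (3-4): L=3.6902, (cx,cy)=(0.2436,-0.9699)
member 7 (3-5): L=1.8707, (cx,cy)=(0.9964,-0.0845)
member 8 (4-5): L=3.5545, (cx,cy)=(0.2715,0.9624)
solve A·x = −loads:
  F[0-1] = -2004.7504 N (compression)
  F[0-2] = -1528.0071 N (compression)
  F[1-2] = +1520.4395 N (tension)
  F[1-3] = -536.5472 N (compression)
  F[2-3] = -1517.0216 N (compression)
  F[2-4] = -898.7706 N (compression)
  F[3-4] = +1617.9454 N (tension)
  F[3-5] = -1241.0870 N (compression)
  F[4-5] = -1858.6816 N (compression)
  Rx@0 = +2062.5400 N
  Ry@0 = +1932.1746 N
  Ry@4 = +219.6754 N

-1528.007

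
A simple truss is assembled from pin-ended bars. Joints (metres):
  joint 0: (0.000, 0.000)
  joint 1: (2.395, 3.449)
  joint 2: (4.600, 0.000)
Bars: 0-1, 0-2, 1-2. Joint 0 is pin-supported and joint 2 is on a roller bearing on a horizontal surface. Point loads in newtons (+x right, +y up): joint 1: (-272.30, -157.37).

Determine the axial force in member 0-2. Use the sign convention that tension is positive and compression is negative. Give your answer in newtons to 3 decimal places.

N=3 nodes, M=3 members, R=3 reactions → 2N=6, M+R=6
member 0 (0-1): L=4.1990, (cx,cy)=(0.5704,0.8214)
member 1 (0-2): L=4.6000, (cx,cy)=(1.0000,0.0000)
member 2 (1-2): L=4.0936, (cx,cy)=(0.5386,-0.8425)
solve A·x = −loads:
  F[0-1] = -340.4014 N (compression)
  F[0-2] = -78.1441 N (compression)
  F[1-2] = +145.0753 N (tension)
  Rx@0 = +272.3000 N
  Ry@0 = +279.6008 N
  Ry@2 = -122.2308 N

-78.144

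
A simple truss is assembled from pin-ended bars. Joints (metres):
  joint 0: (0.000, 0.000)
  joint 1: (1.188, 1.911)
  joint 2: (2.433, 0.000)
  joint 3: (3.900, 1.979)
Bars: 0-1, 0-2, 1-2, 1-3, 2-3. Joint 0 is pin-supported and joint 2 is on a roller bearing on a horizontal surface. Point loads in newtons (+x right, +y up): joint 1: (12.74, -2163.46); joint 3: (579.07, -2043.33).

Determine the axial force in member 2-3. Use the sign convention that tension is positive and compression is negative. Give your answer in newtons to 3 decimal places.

N=4 nodes, M=5 members, R=3 reactions → 2N=8, M+R=8
member 0 (0-1): L=2.2502, (cx,cy)=(0.5280,0.8493)
member 1 (0-2): L=2.4330, (cx,cy)=(1.0000,0.0000)
member 2 (1-2): L=2.2808, (cx,cy)=(0.5459,-0.8379)
member 3 (1-3): L=2.7129, (cx,cy)=(0.9997,0.0251)
member 4 (2-3): L=2.4634, (cx,cy)=(0.5955,0.8033)
solve A·x = −loads:
  F[0-1] = +713.5475 N (tension)
  F[0-2] = +215.0854 N (tension)
  F[1-2] = -3241.4984 N (compression)
  F[1-3] = +2134.0805 N (tension)
  F[2-3] = -2610.1030 N (compression)
  Rx@0 = -591.8100 N
  Ry@0 = -605.9939 N
  Ry@2 = +4812.7839 N

-2610.103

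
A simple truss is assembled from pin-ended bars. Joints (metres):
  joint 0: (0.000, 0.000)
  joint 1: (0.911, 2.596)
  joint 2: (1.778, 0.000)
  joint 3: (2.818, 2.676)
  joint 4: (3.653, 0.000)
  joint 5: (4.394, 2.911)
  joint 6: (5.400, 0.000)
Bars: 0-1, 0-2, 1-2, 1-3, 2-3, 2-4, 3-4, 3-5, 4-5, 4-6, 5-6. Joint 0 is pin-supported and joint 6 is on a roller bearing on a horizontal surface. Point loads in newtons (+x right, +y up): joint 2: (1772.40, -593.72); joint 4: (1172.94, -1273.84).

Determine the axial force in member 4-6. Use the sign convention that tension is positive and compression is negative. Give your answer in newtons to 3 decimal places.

N=7 nodes, M=11 members, R=3 reactions → 2N=14, M+R=14
member 0 (0-1): L=2.7512, (cx,cy)=(0.3311,0.9436)
member 1 (0-2): L=1.7780, (cx,cy)=(1.0000,0.0000)
member 2 (1-2): L=2.7370, (cx,cy)=(0.3168,-0.9485)
member 3 (1-3): L=1.9087, (cx,cy)=(0.9991,0.0419)
member 4 (2-3): L=2.8710, (cx,cy)=(0.3622,0.9321)
member 5 (2-4): L=1.8750, (cx,cy)=(1.0000,0.0000)
member 6 (3-4): L=2.8032, (cx,cy)=(0.2979,-0.9546)
member 7 (3-5): L=1.5934, (cx,cy)=(0.9891,0.1475)
member 8 (4-5): L=3.0038, (cx,cy)=(0.2467,0.9691)
member 9 (4-6): L=1.7470, (cx,cy)=(1.0000,0.0000)
member 10 (5-6): L=3.0799, (cx,cy)=(0.3266,-0.9452)
solve A·x = −loads:
  F[0-1] = -858.7908 N (compression)
  F[0-2] = +3229.7092 N (tension)
  F[1-2] = +830.1334 N (tension)
  F[1-3] = -547.8168 N (compression)
  F[2-3] = -207.7732 N (compression)
  F[2-4] = +1795.5401 N (tension)
  F[3-4] = +123.9072 N (tension)
  F[3-5] = -666.7997 N (compression)
  F[4-5] = +1192.4078 N (tension)
  F[4-6] = +365.3591 N (tension)
  F[5-6] = -1118.5683 N (compression)
  Rx@0 = -2945.3400 N
  Ry@0 = +810.3430 N
  Ry@6 = +1057.2170 N

365.359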